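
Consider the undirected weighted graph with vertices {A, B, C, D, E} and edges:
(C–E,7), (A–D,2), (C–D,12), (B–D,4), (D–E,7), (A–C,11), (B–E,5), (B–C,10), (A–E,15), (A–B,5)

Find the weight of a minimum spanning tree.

18

Kruskal's algorithm — process edges by increasing weight (ties by edge label):
A–D (2): add. Components now {A,D} {B} {C} {E}
B–D (4): add. Components now {A,B,D} {C} {E}
A–B (5): skip — A and B already connected.
B–E (5): add. Components now {A,B,D,E} {C}
C–E (7): add. Components now {A,B,C,D,E}
MST edges: A–D, B–D, B–E, C–E; total weight 2+4+5+7 = 18.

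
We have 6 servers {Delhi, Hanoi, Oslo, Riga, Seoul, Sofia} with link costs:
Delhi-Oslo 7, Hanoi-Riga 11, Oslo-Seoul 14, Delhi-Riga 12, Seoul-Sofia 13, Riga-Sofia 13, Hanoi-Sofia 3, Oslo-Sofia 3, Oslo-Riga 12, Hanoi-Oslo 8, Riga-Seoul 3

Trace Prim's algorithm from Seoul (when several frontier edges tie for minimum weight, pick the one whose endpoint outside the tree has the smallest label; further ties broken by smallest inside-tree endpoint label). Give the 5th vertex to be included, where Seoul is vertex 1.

Oslo

Grow the tree from Seoul using Prim:
Step 1: cheapest edge leaving the tree is Riga-Seoul (3); add Riga.
Step 2: cheapest edge leaving the tree is Hanoi-Riga (11); add Hanoi.
Step 3: cheapest edge leaving the tree is Hanoi-Sofia (3); add Sofia.
Step 4: cheapest edge leaving the tree is Oslo-Sofia (3); add Oslo.
Step 5: cheapest edge leaving the tree is Delhi-Oslo (7); add Delhi.
Vertex order: Seoul, Riga, Hanoi, Sofia, Oslo, Delhi. The 5th vertex is Oslo.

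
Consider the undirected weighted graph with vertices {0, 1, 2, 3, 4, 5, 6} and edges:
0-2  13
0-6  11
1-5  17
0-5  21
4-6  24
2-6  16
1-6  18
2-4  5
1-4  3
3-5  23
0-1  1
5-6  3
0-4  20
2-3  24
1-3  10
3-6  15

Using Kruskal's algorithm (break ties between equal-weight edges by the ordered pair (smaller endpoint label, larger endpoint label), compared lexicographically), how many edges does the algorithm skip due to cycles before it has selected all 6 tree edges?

0

Sort edges by weight, then run Kruskal:
0-1 (1): add — endpoints in different components.
1-4 (3): add — endpoints in different components.
5-6 (3): add — endpoints in different components.
2-4 (5): add — endpoints in different components.
1-3 (10): add — endpoints in different components.
0-6 (11): add — endpoints in different components.
Edges rejected before the tree was complete: 0.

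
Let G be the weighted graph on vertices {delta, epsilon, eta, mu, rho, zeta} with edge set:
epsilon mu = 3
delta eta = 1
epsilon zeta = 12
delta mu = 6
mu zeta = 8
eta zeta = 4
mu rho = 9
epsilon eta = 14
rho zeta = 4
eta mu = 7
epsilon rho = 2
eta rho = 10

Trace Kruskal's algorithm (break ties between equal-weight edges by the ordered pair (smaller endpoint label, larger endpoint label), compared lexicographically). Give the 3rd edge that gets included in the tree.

epsilon-mu

Sort edges by weight, then run Kruskal:
delta eta (1): add. Components now {delta,eta} {rho} {epsilon} {zeta} {mu}
epsilon rho (2): add. Components now {delta,eta} {epsilon,rho} {zeta} {mu}
epsilon mu (3): add. Components now {delta,eta} {epsilon,mu,rho} {zeta}
eta zeta (4): add. Components now {delta,eta,zeta} {epsilon,mu,rho}
rho zeta (4): add. Components now {delta,epsilon,eta,mu,rho,zeta}
The 3rd edge added is epsilon mu.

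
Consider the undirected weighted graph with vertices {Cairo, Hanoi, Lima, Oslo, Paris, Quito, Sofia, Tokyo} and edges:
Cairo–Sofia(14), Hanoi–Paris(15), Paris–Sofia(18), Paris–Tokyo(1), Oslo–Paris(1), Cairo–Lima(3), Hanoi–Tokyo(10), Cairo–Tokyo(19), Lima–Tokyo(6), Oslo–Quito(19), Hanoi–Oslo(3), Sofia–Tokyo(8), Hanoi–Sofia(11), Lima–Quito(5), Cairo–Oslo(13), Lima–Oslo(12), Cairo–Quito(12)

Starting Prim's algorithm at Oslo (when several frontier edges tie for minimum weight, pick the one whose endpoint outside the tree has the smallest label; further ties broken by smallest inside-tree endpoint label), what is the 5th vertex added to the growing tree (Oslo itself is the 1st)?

Prim, starting at Oslo.
Step 1: cheapest edge leaving the tree is Oslo–Paris (1); add Paris.
Step 2: cheapest edge leaving the tree is Paris–Tokyo (1); add Tokyo.
Step 3: cheapest edge leaving the tree is Hanoi–Oslo (3); add Hanoi.
Step 4: cheapest edge leaving the tree is Lima–Tokyo (6); add Lima.
Step 5: cheapest edge leaving the tree is Cairo–Lima (3); add Cairo.
Step 6: cheapest edge leaving the tree is Lima–Quito (5); add Quito.
Step 7: cheapest edge leaving the tree is Sofia–Tokyo (8); add Sofia.
Vertex order: Oslo, Paris, Tokyo, Hanoi, Lima, Cairo, Quito, Sofia. The 5th vertex is Lima.

Lima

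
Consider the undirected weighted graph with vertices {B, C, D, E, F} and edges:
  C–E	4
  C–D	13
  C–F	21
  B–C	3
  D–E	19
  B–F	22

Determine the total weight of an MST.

Sort edges by weight, then run Kruskal:
B–C (3): add. Components now {B,C} {D} {E} {F}
C–E (4): add. Components now {B,C,E} {D} {F}
C–D (13): add. Components now {B,C,D,E} {F}
D–E (19): skip — D and E already connected.
C–F (21): add. Components now {B,C,D,E,F}
MST edges: B–C, C–E, C–D, C–F; total weight 3+4+13+21 = 41.

41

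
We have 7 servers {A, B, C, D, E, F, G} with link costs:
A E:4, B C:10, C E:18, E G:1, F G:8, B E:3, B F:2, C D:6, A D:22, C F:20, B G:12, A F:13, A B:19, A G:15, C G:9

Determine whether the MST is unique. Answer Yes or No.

Kruskal's algorithm — process edges by increasing weight (ties by edge label):
E G (1): add — endpoints in different components.
B F (2): add — endpoints in different components.
B E (3): add — endpoints in different components.
A E (4): add — endpoints in different components.
C D (6): add — endpoints in different components.
F G (8): skip — F and G already connected.
C G (9): add — endpoints in different components.
Every non-tree edge has weight strictly greater than the heaviest edge on the tree path between its endpoints, so the MST is unique.

Yes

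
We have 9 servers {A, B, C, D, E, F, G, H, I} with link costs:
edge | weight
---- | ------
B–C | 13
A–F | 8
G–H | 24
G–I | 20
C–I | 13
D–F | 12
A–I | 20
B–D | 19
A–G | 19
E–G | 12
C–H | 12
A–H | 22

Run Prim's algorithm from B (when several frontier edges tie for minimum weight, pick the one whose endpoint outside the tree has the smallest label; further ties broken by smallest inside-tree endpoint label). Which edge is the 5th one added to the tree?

Grow the tree from B using Prim:
Step 1: cheapest edge leaving the tree is B–C (13); add C.
Step 2: cheapest edge leaving the tree is C–H (12); add H.
Step 3: cheapest edge leaving the tree is C–I (13); add I.
Step 4: cheapest edge leaving the tree is B–D (19); add D.
Step 5: cheapest edge leaving the tree is D–F (12); add F.
Step 6: cheapest edge leaving the tree is A–F (8); add A.
Step 7: cheapest edge leaving the tree is A–G (19); add G.
Step 8: cheapest edge leaving the tree is E–G (12); add E.
The 5th edge added is D–F.

D-F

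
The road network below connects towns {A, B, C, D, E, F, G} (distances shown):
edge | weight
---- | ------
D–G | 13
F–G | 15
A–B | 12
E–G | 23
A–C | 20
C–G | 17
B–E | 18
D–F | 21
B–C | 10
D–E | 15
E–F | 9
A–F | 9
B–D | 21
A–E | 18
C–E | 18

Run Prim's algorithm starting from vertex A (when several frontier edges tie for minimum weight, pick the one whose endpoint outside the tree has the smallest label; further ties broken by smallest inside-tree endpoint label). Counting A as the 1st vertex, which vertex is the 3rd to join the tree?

Prim, starting at A.
Step 1: cheapest edge leaving the tree is A–F (9); add F.
Step 2: cheapest edge leaving the tree is E–F (9); add E.
Step 3: cheapest edge leaving the tree is A–B (12); add B.
Step 4: cheapest edge leaving the tree is B–C (10); add C.
Step 5: cheapest edge leaving the tree is D–E (15); add D.
Step 6: cheapest edge leaving the tree is D–G (13); add G.
Vertex order: A, F, E, B, C, D, G. The 3rd vertex is E.

E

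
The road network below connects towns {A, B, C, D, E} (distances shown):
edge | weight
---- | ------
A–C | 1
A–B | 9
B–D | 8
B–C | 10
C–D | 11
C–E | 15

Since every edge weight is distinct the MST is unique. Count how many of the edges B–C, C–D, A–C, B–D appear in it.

2

Kruskal's algorithm — process edges by increasing weight (ties by edge label):
A–C (1): add. Components now {A,C} {B} {D} {E}
B–D (8): add. Components now {A,C} {B,D} {E}
A–B (9): add. Components now {A,B,C,D} {E}
B–C (10): skip — B and C already connected.
C–D (11): skip — C and D already connected.
C–E (15): add. Components now {A,B,C,D,E}
MST edge set: {A–C, B–D, A–B, C–E}.
Of the listed edges, {A–C, B–D} are in the MST → 2.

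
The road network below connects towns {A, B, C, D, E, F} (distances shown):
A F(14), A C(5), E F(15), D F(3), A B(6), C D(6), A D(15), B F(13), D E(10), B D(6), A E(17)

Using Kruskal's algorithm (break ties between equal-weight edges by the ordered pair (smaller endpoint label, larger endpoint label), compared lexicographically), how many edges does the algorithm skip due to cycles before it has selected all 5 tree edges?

Sort edges by weight, then run Kruskal:
D F (3): add — endpoints in different components.
A C (5): add — endpoints in different components.
A B (6): add — endpoints in different components.
B D (6): add — endpoints in different components.
C D (6): skip — C and D already connected.
D E (10): add — endpoints in different components.
Edges rejected before the tree was complete: 1.

1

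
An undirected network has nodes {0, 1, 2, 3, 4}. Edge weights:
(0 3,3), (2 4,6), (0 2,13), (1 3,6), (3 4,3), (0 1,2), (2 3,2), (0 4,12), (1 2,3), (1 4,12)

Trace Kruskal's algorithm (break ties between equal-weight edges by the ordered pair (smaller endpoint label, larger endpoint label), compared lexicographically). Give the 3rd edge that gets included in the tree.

0-3

Kruskal's algorithm — process edges by increasing weight (ties by edge label):
0 1 (2): add — endpoints in different components.
2 3 (2): add — endpoints in different components.
0 3 (3): add — endpoints in different components.
1 2 (3): skip — 1 and 2 already connected.
3 4 (3): add — endpoints in different components.
The 3rd edge added is 0 3.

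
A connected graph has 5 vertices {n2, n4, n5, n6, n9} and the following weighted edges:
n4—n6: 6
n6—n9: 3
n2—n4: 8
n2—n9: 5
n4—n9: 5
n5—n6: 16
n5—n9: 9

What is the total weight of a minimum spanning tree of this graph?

22

Prim's algorithm from n5:
Step 1: cheapest edge leaving the tree is n5—n9 (9); add n9.
Step 2: cheapest edge leaving the tree is n6—n9 (3); add n6.
Step 3: cheapest edge leaving the tree is n2—n9 (5); add n2.
Step 4: cheapest edge leaving the tree is n4—n9 (5); add n4.
MST edges: n5—n9, n6—n9, n2—n9, n4—n9; total weight 9+3+5+5 = 22.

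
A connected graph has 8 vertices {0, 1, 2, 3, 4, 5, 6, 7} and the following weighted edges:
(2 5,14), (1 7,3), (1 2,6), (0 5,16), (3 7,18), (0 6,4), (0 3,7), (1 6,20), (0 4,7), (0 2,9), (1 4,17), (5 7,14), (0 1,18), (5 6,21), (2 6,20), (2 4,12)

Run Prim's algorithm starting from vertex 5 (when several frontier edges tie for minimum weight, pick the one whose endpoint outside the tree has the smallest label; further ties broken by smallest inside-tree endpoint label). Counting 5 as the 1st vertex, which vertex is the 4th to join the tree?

7

Prim, starting at 5.
Step 1: cheapest edge leaving the tree is 2 5 (14); add 2.
Step 2: cheapest edge leaving the tree is 1 2 (6); add 1.
Step 3: cheapest edge leaving the tree is 1 7 (3); add 7.
Step 4: cheapest edge leaving the tree is 0 2 (9); add 0.
Step 5: cheapest edge leaving the tree is 0 6 (4); add 6.
Step 6: cheapest edge leaving the tree is 0 3 (7); add 3.
Step 7: cheapest edge leaving the tree is 0 4 (7); add 4.
Vertex order: 5, 2, 1, 7, 0, 6, 3, 4. The 4th vertex is 7.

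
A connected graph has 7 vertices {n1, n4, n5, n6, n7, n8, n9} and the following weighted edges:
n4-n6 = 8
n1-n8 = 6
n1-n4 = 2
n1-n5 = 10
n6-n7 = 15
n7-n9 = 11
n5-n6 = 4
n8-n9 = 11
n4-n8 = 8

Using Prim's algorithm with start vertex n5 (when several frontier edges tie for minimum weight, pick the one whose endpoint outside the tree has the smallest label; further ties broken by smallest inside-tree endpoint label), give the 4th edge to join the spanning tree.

n1-n8

Prim's algorithm from n5:
Step 1: frontier [n5-n6 4, n1-n5 10] → take n5-n6 (4); add n6.
Step 2: frontier [n1-n5 10, n4-n6 8, n6-n7 15] → take n4-n6 (8); add n4.
Step 3: frontier [n1-n4 2, n4-n8 8, n1-n5 10, n6-n7 15] → take n1-n4 (2); add n1.
Step 4: frontier [n1-n8 6, n4-n8 8, n6-n7 15] → take n1-n8 (6); add n8.
Step 5: frontier [n6-n7 15, n8-n9 11] → take n8-n9 (11); add n9.
Step 6: frontier [n6-n7 15, n7-n9 11] → take n7-n9 (11); add n7.
The 4th edge added is n1-n8.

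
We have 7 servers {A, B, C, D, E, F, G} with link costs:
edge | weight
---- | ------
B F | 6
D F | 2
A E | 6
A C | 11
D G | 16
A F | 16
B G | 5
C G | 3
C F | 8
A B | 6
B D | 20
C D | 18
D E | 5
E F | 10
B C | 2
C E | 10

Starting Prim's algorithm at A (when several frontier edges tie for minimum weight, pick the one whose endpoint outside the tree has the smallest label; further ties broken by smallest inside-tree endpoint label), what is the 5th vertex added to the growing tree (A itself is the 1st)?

Prim, starting at A.
Step 1: cheapest edge leaving the tree is A B (6); add B.
Step 2: cheapest edge leaving the tree is B C (2); add C.
Step 3: cheapest edge leaving the tree is C G (3); add G.
Step 4: cheapest edge leaving the tree is A E (6); add E.
Step 5: cheapest edge leaving the tree is D E (5); add D.
Step 6: cheapest edge leaving the tree is D F (2); add F.
Vertex order: A, B, C, G, E, D, F. The 5th vertex is E.

E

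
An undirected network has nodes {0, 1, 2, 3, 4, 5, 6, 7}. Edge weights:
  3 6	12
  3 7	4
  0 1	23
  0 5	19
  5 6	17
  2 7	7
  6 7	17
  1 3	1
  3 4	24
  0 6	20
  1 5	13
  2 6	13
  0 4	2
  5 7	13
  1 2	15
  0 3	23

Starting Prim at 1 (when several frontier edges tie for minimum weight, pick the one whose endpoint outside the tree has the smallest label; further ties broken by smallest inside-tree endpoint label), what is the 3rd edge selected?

Grow the tree from 1 using Prim:
Step 1: cheapest edge leaving the tree is 1 3 (1); add 3.
Step 2: cheapest edge leaving the tree is 3 7 (4); add 7.
Step 3: cheapest edge leaving the tree is 2 7 (7); add 2.
Step 4: cheapest edge leaving the tree is 3 6 (12); add 6.
Step 5: cheapest edge leaving the tree is 1 5 (13); add 5.
Step 6: cheapest edge leaving the tree is 0 5 (19); add 0.
Step 7: cheapest edge leaving the tree is 0 4 (2); add 4.
The 3rd edge added is 2 7.

2-7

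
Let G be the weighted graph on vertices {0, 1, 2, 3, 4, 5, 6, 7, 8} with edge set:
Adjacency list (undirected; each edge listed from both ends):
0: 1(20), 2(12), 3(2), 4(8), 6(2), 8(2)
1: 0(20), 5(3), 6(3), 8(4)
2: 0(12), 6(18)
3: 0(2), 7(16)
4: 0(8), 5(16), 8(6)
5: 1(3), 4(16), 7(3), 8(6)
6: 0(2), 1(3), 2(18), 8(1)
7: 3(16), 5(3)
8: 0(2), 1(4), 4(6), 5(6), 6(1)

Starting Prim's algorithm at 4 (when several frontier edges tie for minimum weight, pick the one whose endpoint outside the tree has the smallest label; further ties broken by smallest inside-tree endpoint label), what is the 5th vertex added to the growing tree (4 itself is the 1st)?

Prim, starting at 4.
Step 1: cheapest edge leaving the tree is 4 8 (6); add 8.
Step 2: cheapest edge leaving the tree is 6 8 (1); add 6.
Step 3: cheapest edge leaving the tree is 0 6 (2); add 0.
Step 4: cheapest edge leaving the tree is 0 3 (2); add 3.
Step 5: cheapest edge leaving the tree is 1 6 (3); add 1.
Step 6: cheapest edge leaving the tree is 1 5 (3); add 5.
Step 7: cheapest edge leaving the tree is 5 7 (3); add 7.
Step 8: cheapest edge leaving the tree is 0 2 (12); add 2.
Vertex order: 4, 8, 6, 0, 3, 1, 5, 7, 2. The 5th vertex is 3.

3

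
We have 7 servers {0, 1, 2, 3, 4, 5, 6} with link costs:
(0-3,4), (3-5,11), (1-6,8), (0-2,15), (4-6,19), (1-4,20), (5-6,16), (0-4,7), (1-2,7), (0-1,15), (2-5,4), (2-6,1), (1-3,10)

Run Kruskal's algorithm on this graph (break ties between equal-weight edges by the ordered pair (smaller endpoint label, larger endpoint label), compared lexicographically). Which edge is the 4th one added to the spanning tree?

0-4

Sort edges by weight, then run Kruskal:
2-6 (1): add — endpoints in different components.
0-3 (4): add — endpoints in different components.
2-5 (4): add — endpoints in different components.
0-4 (7): add — endpoints in different components.
1-2 (7): add — endpoints in different components.
1-6 (8): skip — 1 and 6 already connected.
1-3 (10): add — endpoints in different components.
The 4th edge added is 0-4.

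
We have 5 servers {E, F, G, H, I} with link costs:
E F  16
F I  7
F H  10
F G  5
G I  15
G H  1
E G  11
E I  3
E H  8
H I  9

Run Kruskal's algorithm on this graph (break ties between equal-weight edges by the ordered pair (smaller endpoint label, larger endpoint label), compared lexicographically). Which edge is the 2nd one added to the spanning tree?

Sort edges by weight, then run Kruskal:
G H (1): add. Components now {E} {F} {G,H} {I}
E I (3): add. Components now {E,I} {F} {G,H}
F G (5): add. Components now {E,I} {F,G,H}
F I (7): add. Components now {E,F,G,H,I}
The 2nd edge added is E I.

E-I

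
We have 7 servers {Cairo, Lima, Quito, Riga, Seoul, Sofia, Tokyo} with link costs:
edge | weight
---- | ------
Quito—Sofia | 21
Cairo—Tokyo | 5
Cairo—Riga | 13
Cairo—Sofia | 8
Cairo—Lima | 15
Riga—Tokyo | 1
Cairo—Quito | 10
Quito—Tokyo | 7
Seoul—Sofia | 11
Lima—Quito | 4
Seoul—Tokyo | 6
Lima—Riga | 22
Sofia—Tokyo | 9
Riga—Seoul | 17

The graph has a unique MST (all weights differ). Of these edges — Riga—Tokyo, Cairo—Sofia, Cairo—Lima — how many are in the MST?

Kruskal's algorithm — process edges by increasing weight (ties by edge label):
Riga—Tokyo (1): add — endpoints in different components.
Lima—Quito (4): add — endpoints in different components.
Cairo—Tokyo (5): add — endpoints in different components.
Seoul—Tokyo (6): add — endpoints in different components.
Quito—Tokyo (7): add — endpoints in different components.
Cairo—Sofia (8): add — endpoints in different components.
MST edge set: {Riga—Tokyo, Lima—Quito, Cairo—Tokyo, Seoul—Tokyo, Quito—Tokyo, Cairo—Sofia}.
Of the listed edges, {Riga—Tokyo, Cairo—Sofia} are in the MST → 2.

2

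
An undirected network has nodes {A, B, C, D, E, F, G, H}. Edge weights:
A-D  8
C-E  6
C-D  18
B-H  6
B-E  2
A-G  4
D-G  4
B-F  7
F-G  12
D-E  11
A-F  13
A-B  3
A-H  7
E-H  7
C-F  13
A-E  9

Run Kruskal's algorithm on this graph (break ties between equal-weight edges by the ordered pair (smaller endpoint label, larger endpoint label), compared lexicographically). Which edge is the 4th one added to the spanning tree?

Sort edges by weight, then run Kruskal:
B-E (2): add — endpoints in different components.
A-B (3): add — endpoints in different components.
A-G (4): add — endpoints in different components.
D-G (4): add — endpoints in different components.
B-H (6): add — endpoints in different components.
C-E (6): add — endpoints in different components.
A-H (7): skip — A and H already connected.
B-F (7): add — endpoints in different components.
The 4th edge added is D-G.

D-G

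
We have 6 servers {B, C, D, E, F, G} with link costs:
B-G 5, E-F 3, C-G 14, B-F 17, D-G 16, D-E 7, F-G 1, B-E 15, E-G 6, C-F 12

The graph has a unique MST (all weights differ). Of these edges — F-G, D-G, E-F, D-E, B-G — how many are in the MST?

4

Kruskal: consider edges lightest-first.
F-G (1): add. Components now {B} {C} {D} {E} {F,G}
E-F (3): add. Components now {B} {C} {D} {E,F,G}
B-G (5): add. Components now {B,E,F,G} {C} {D}
E-G (6): skip — E and G already connected.
D-E (7): add. Components now {B,D,E,F,G} {C}
C-F (12): add. Components now {B,C,D,E,F,G}
MST edge set: {F-G, E-F, B-G, D-E, C-F}.
Of the listed edges, {F-G, E-F, D-E, B-G} are in the MST → 4.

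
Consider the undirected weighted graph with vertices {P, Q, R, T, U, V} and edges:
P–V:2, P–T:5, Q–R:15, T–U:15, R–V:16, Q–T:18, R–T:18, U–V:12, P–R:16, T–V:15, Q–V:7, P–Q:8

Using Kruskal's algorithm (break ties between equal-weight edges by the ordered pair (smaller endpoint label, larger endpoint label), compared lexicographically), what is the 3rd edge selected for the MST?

Q-V

Sort edges by weight, then run Kruskal:
P–V (2): add. Components now {P,V} {Q} {R} {U} {T}
P–T (5): add. Components now {P,T,V} {Q} {R} {U}
Q–V (7): add. Components now {P,Q,T,V} {R} {U}
P–Q (8): skip — Q and P already connected.
U–V (12): add. Components now {P,Q,T,U,V} {R}
Q–R (15): add. Components now {P,Q,R,T,U,V}
The 3rd edge added is Q–V.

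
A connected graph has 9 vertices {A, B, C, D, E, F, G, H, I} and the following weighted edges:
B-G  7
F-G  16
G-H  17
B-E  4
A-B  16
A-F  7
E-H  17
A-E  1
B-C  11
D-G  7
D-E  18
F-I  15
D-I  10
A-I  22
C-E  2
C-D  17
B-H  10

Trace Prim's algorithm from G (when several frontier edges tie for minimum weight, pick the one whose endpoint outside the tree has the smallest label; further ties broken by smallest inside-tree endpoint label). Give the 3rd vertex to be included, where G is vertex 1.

E

Grow the tree from G using Prim:
Step 1: cheapest edge leaving the tree is B-G (7); add B.
Step 2: cheapest edge leaving the tree is B-E (4); add E.
Step 3: cheapest edge leaving the tree is A-E (1); add A.
Step 4: cheapest edge leaving the tree is C-E (2); add C.
Step 5: cheapest edge leaving the tree is D-G (7); add D.
Step 6: cheapest edge leaving the tree is A-F (7); add F.
Step 7: cheapest edge leaving the tree is B-H (10); add H.
Step 8: cheapest edge leaving the tree is D-I (10); add I.
Vertex order: G, B, E, A, C, D, F, H, I. The 3rd vertex is E.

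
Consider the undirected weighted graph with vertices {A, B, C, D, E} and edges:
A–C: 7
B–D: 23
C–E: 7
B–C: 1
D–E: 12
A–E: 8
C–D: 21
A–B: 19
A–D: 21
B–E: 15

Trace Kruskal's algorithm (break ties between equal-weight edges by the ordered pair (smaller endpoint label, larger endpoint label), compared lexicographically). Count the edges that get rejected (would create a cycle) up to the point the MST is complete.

Kruskal's algorithm — process edges by increasing weight (ties by edge label):
B–C (1): add. Components now {A} {B,C} {D} {E}
A–C (7): add. Components now {A,B,C} {D} {E}
C–E (7): add. Components now {A,B,C,E} {D}
A–E (8): skip — A and E already connected.
D–E (12): add. Components now {A,B,C,D,E}
Edges rejected before the tree was complete: 1.

1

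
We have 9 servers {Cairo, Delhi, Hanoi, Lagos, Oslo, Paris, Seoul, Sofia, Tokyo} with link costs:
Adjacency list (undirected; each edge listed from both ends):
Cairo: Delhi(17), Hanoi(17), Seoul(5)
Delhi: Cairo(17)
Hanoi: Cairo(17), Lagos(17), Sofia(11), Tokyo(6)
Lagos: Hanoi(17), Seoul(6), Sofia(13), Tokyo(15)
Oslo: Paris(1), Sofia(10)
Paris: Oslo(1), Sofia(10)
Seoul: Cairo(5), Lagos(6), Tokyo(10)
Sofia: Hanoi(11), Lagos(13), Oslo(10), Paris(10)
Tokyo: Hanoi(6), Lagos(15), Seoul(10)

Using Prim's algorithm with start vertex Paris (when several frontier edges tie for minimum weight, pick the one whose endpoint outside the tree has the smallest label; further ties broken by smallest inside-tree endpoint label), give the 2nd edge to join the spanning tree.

Prim's algorithm from Paris:
Step 1: frontier [Oslo–Paris 1, Paris–Sofia 10] → take Oslo–Paris (1); add Oslo.
Step 2: frontier [Oslo–Sofia 10, Paris–Sofia 10] → take Oslo–Sofia (10); add Sofia.
Step 3: frontier [Hanoi–Sofia 11, Lagos–Sofia 13] → take Hanoi–Sofia (11); add Hanoi.
Step 4: frontier [Hanoi–Tokyo 6, Cairo–Hanoi 17, Hanoi–Lagos 17, Lagos–Sofia 13] → take Hanoi–Tokyo (6); add Tokyo.
Step 5: frontier [Cairo–Hanoi 17, Hanoi–Lagos 17, Lagos–Sofia 13, Seoul–Tokyo 10, Lagos–Tokyo 15] → take Seoul–Tokyo (10); add Seoul.
Step 6: frontier [Cairo–Hanoi 17, Hanoi–Lagos 17, Cairo–Seoul 5, Lagos–Seoul 6, Lagos–Sofia 13, Lagos–Tokyo 15] → take Cairo–Seoul (5); add Cairo.
Step 7: frontier [Cairo–Delhi 17, Hanoi–Lagos 17, Lagos–Seoul 6, Lagos–Sofia 13, Lagos–Tokyo 15] → take Lagos–Seoul (6); add Lagos.
Step 8: frontier [Cairo–Delhi 17] → take Cairo–Delhi (17); add Delhi.
The 2nd edge added is Oslo–Sofia.

Oslo-Sofia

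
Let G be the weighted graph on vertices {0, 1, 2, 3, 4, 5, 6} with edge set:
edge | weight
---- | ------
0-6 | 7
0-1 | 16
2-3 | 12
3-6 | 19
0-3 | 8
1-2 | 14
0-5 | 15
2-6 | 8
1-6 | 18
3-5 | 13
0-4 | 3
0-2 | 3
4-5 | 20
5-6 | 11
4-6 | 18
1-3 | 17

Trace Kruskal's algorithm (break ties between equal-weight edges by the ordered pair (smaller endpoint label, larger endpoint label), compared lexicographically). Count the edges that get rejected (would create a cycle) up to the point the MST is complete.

3

Kruskal's algorithm — process edges by increasing weight (ties by edge label):
0-2 (3): add — endpoints in different components.
0-4 (3): add — endpoints in different components.
0-6 (7): add — endpoints in different components.
0-3 (8): add — endpoints in different components.
2-6 (8): skip — 2 and 6 already connected.
5-6 (11): add — endpoints in different components.
2-3 (12): skip — 2 and 3 already connected.
3-5 (13): skip — 3 and 5 already connected.
1-2 (14): add — endpoints in different components.
Edges rejected before the tree was complete: 3.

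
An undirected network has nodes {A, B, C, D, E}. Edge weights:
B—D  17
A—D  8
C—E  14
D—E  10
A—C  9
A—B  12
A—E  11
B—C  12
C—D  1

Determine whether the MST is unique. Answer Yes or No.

Kruskal: consider edges lightest-first.
C—D (1): add — endpoints in different components.
A—D (8): add — endpoints in different components.
A—C (9): skip — A and C already connected.
D—E (10): add — endpoints in different components.
A—E (11): skip — A and E already connected.
A—B (12): add — endpoints in different components.
Non-tree edge B—C has weight 12, equal to the heaviest edge on its tree cycle — swapping gives another MST of the same weight. Not unique.

No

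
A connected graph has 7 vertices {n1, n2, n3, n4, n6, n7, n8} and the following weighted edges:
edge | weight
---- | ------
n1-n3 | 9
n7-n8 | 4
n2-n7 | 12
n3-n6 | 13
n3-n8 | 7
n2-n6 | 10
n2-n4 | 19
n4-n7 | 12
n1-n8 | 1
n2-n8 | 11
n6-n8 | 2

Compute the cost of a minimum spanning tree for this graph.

Prim, starting at n1.
Step 1: frontier [n1-n8 1, n1-n3 9] → take n1-n8 (1); add n8.
Step 2: frontier [n1-n3 9, n6-n8 2, n7-n8 4, n3-n8 7, n2-n8 11] → take n6-n8 (2); add n6.
Step 3: frontier [n1-n3 9, n2-n6 10, n3-n6 13, n7-n8 4, n3-n8 7, n2-n8 11] → take n7-n8 (4); add n7.
Step 4: frontier [n1-n3 9, n2-n6 10, n3-n6 13, n2-n7 12, n4-n7 12, n3-n8 7, n2-n8 11] → take n3-n8 (7); add n3.
Step 5: frontier [n2-n6 10, n2-n7 12, n4-n7 12, n2-n8 11] → take n2-n6 (10); add n2.
Step 6: frontier [n2-n4 19, n4-n7 12] → take n4-n7 (12); add n4.
MST edges: n1-n8, n6-n8, n7-n8, n3-n8, n2-n6, n4-n7; total weight 1+2+4+7+10+12 = 36.

36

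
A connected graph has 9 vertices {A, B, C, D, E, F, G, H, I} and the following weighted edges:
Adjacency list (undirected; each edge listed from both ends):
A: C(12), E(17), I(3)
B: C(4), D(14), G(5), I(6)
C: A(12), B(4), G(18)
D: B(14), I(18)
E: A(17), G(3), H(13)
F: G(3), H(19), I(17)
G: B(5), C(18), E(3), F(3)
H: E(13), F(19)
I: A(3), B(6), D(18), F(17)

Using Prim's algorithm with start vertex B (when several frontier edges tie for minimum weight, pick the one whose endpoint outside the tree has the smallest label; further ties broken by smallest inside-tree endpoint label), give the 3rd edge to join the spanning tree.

Prim, starting at B.
Step 1: frontier [B—C 4, B—G 5, B—I 6, B—D 14] → take B—C (4); add C.
Step 2: frontier [B—G 5, B—I 6, B—D 14, A—C 12, C—G 18] → take B—G (5); add G.
Step 3: frontier [B—I 6, B—D 14, A—C 12, E—G 3, F—G 3] → take E—G (3); add E.
Step 4: frontier [B—I 6, B—D 14, A—C 12, E—H 13, A—E 17, F—G 3] → take F—G (3); add F.
Step 5: frontier [B—I 6, B—D 14, A—C 12, E—H 13, A—E 17, F—I 17, F—H 19] → take B—I (6); add I.
Step 6: frontier [B—D 14, A—C 12, E—H 13, A—E 17, F—H 19, A—I 3, D—I 18] → take A—I (3); add A.
Step 7: frontier [B—D 14, E—H 13, F—H 19, D—I 18] → take E—H (13); add H.
Step 8: frontier [B—D 14, D—I 18] → take B—D (14); add D.
The 3rd edge added is E—G.

E-G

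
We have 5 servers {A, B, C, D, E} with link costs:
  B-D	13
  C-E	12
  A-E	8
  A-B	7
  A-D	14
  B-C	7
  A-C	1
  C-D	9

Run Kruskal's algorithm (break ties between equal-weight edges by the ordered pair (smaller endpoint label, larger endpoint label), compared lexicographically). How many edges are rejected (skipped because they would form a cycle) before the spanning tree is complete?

1

Sort edges by weight, then run Kruskal:
A-C (1): add — endpoints in different components.
A-B (7): add — endpoints in different components.
B-C (7): skip — B and C already connected.
A-E (8): add — endpoints in different components.
C-D (9): add — endpoints in different components.
Edges rejected before the tree was complete: 1.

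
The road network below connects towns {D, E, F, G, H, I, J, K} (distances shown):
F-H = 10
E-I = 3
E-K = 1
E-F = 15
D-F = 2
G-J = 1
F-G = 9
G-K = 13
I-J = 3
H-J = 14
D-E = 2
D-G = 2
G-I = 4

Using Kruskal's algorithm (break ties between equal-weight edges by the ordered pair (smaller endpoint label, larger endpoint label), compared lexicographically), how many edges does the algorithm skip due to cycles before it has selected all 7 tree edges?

Kruskal's algorithm — process edges by increasing weight (ties by edge label):
E-K (1): add — endpoints in different components.
G-J (1): add — endpoints in different components.
D-E (2): add — endpoints in different components.
D-F (2): add — endpoints in different components.
D-G (2): add — endpoints in different components.
E-I (3): add — endpoints in different components.
I-J (3): skip — I and J already connected.
G-I (4): skip — G and I already connected.
F-G (9): skip — F and G already connected.
F-H (10): add — endpoints in different components.
Edges rejected before the tree was complete: 3.

3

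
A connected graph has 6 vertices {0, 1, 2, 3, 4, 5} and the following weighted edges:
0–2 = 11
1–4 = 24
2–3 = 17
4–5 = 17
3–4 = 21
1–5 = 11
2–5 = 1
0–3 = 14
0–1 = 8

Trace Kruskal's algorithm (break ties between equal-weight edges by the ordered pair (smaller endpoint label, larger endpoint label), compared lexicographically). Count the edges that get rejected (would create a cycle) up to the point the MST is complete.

Kruskal's algorithm — process edges by increasing weight (ties by edge label):
2–5 (1): add. Components now {0} {1} {2,5} {3} {4}
0–1 (8): add. Components now {0,1} {2,5} {3} {4}
0–2 (11): add. Components now {0,1,2,5} {3} {4}
1–5 (11): skip — 1 and 5 already connected.
0–3 (14): add. Components now {0,1,2,3,5} {4}
2–3 (17): skip — 2 and 3 already connected.
4–5 (17): add. Components now {0,1,2,3,4,5}
Edges rejected before the tree was complete: 2.

2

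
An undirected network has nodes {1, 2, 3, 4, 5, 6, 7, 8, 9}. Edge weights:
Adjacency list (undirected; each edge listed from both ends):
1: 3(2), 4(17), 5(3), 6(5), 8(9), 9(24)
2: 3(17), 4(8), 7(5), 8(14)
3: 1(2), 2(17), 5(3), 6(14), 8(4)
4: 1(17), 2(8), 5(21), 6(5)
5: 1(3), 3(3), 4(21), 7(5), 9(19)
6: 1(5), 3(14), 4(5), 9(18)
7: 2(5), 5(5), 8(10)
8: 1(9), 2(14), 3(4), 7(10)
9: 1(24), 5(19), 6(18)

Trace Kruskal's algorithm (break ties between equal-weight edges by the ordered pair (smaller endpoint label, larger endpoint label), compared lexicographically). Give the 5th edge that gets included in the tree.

Kruskal's algorithm — process edges by increasing weight (ties by edge label):
1 3 (2): add — endpoints in different components.
1 5 (3): add — endpoints in different components.
3 5 (3): skip — 3 and 5 already connected.
3 8 (4): add — endpoints in different components.
1 6 (5): add — endpoints in different components.
2 7 (5): add — endpoints in different components.
4 6 (5): add — endpoints in different components.
5 7 (5): add — endpoints in different components.
2 4 (8): skip — 2 and 4 already connected.
1 8 (9): skip — 1 and 8 already connected.
7 8 (10): skip — 7 and 8 already connected.
2 8 (14): skip — 2 and 8 already connected.
3 6 (14): skip — 3 and 6 already connected.
1 4 (17): skip — 1 and 4 already connected.
2 3 (17): skip — 2 and 3 already connected.
6 9 (18): add — endpoints in different components.
The 5th edge added is 2 7.

2-7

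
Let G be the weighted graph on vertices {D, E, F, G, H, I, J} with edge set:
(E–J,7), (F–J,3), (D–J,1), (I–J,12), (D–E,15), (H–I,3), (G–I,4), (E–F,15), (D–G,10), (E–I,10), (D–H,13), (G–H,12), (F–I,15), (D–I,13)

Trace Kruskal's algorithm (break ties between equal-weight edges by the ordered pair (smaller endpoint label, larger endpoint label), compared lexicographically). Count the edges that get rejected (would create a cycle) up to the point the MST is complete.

Kruskal's algorithm — process edges by increasing weight (ties by edge label):
D–J (1): add. Components now {D,J} {E} {F} {G} {H} {I}
F–J (3): add. Components now {D,F,J} {E} {G} {H} {I}
H–I (3): add. Components now {D,F,J} {E} {G} {H,I}
G–I (4): add. Components now {D,F,J} {E} {G,H,I}
E–J (7): add. Components now {D,E,F,J} {G,H,I}
D–G (10): add. Components now {D,E,F,G,H,I,J}
Edges rejected before the tree was complete: 0.

0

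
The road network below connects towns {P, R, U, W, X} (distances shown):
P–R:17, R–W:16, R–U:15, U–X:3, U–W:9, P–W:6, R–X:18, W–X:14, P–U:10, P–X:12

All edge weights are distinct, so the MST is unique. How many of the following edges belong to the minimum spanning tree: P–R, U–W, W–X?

Kruskal's algorithm — process edges by increasing weight (ties by edge label):
U–X (3): add. Components now {P} {W} {U,X} {R}
P–W (6): add. Components now {P,W} {U,X} {R}
U–W (9): add. Components now {P,U,W,X} {R}
P–U (10): skip — P and U already connected.
P–X (12): skip — P and X already connected.
W–X (14): skip — W and X already connected.
R–U (15): add. Components now {P,R,U,W,X}
MST edge set: {U–X, P–W, U–W, R–U}.
Of the listed edges, {U–W} are in the MST → 1.

1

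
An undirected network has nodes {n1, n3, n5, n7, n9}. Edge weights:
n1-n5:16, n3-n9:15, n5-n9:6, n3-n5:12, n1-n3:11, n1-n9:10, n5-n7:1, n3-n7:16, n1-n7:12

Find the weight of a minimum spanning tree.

28

Prim, starting at n9.
Step 1: cheapest edge leaving the tree is n5-n9 (6); add n5.
Step 2: cheapest edge leaving the tree is n5-n7 (1); add n7.
Step 3: cheapest edge leaving the tree is n1-n9 (10); add n1.
Step 4: cheapest edge leaving the tree is n1-n3 (11); add n3.
MST edges: n5-n9, n5-n7, n1-n9, n1-n3; total weight 6+1+10+11 = 28.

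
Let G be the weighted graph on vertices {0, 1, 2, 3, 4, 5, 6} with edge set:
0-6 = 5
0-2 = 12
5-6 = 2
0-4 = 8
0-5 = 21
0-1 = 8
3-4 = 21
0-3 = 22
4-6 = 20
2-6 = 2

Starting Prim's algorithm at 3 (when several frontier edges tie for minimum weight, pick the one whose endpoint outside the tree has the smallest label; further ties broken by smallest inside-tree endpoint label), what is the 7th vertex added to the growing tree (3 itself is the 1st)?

1

Prim, starting at 3.
Step 1: frontier [3-4 21, 0-3 22] → take 3-4 (21); add 4.
Step 2: frontier [0-3 22, 0-4 8, 4-6 20] → take 0-4 (8); add 0.
Step 3: frontier [0-6 5, 0-1 8, 0-2 12, 0-5 21, 4-6 20] → take 0-6 (5); add 6.
Step 4: frontier [0-1 8, 0-2 12, 0-5 21, 2-6 2, 5-6 2] → take 2-6 (2); add 2.
Step 5: frontier [0-1 8, 0-5 21, 5-6 2] → take 5-6 (2); add 5.
Step 6: frontier [0-1 8] → take 0-1 (8); add 1.
Vertex order: 3, 4, 0, 6, 2, 5, 1. The 7th vertex is 1.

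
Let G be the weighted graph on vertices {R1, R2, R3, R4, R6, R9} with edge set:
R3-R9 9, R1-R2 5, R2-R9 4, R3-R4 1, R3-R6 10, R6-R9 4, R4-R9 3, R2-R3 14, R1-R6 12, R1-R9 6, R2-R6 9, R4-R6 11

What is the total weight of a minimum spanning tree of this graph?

Sort edges by weight, then run Kruskal:
R3-R4 (1): add — endpoints in different components.
R4-R9 (3): add — endpoints in different components.
R2-R9 (4): add — endpoints in different components.
R6-R9 (4): add — endpoints in different components.
R1-R2 (5): add — endpoints in different components.
MST edges: R3-R4, R4-R9, R2-R9, R6-R9, R1-R2; total weight 1+3+4+4+5 = 17.

17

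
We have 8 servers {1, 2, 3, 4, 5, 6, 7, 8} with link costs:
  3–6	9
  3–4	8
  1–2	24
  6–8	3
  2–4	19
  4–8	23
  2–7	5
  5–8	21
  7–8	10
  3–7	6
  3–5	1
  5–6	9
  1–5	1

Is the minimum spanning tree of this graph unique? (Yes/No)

Kruskal: consider edges lightest-first.
1–5 (1): add — endpoints in different components.
3–5 (1): add — endpoints in different components.
6–8 (3): add — endpoints in different components.
2–7 (5): add — endpoints in different components.
3–7 (6): add — endpoints in different components.
3–4 (8): add — endpoints in different components.
3–6 (9): add — endpoints in different components.
Non-tree edge 5–6 has weight 9, equal to the heaviest edge on its tree cycle — swapping gives another MST of the same weight. Not unique.

No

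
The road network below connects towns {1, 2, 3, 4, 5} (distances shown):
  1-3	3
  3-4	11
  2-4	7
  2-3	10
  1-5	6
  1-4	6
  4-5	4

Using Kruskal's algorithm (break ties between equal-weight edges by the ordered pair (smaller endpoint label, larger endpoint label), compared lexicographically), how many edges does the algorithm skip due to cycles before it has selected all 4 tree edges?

1

Sort edges by weight, then run Kruskal:
1-3 (3): add. Components now {1,3} {2} {4} {5}
4-5 (4): add. Components now {1,3} {2} {4,5}
1-4 (6): add. Components now {1,3,4,5} {2}
1-5 (6): skip — 1 and 5 already connected.
2-4 (7): add. Components now {1,2,3,4,5}
Edges rejected before the tree was complete: 1.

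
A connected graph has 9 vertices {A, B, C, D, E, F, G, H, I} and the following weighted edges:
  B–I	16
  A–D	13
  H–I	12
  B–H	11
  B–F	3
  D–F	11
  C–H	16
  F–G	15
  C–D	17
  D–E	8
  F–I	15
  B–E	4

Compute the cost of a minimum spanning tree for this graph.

82

Prim, starting at A.
Step 1: cheapest edge leaving the tree is A–D (13); add D.
Step 2: cheapest edge leaving the tree is D–E (8); add E.
Step 3: cheapest edge leaving the tree is B–E (4); add B.
Step 4: cheapest edge leaving the tree is B–F (3); add F.
Step 5: cheapest edge leaving the tree is B–H (11); add H.
Step 6: cheapest edge leaving the tree is H–I (12); add I.
Step 7: cheapest edge leaving the tree is F–G (15); add G.
Step 8: cheapest edge leaving the tree is C–H (16); add C.
MST edges: A–D, D–E, B–E, B–F, B–H, H–I, F–G, C–H; total weight 13+8+4+3+11+12+15+16 = 82.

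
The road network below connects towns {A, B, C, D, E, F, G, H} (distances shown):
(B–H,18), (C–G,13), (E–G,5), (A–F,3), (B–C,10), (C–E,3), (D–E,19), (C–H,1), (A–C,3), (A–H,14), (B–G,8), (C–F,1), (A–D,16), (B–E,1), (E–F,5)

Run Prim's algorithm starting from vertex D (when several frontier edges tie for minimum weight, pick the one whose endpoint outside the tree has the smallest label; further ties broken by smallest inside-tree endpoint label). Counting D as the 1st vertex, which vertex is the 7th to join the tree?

Grow the tree from D using Prim:
Step 1: cheapest edge leaving the tree is A–D (16); add A.
Step 2: cheapest edge leaving the tree is A–C (3); add C.
Step 3: cheapest edge leaving the tree is C–F (1); add F.
Step 4: cheapest edge leaving the tree is C–H (1); add H.
Step 5: cheapest edge leaving the tree is C–E (3); add E.
Step 6: cheapest edge leaving the tree is B–E (1); add B.
Step 7: cheapest edge leaving the tree is E–G (5); add G.
Vertex order: D, A, C, F, H, E, B, G. The 7th vertex is B.

B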